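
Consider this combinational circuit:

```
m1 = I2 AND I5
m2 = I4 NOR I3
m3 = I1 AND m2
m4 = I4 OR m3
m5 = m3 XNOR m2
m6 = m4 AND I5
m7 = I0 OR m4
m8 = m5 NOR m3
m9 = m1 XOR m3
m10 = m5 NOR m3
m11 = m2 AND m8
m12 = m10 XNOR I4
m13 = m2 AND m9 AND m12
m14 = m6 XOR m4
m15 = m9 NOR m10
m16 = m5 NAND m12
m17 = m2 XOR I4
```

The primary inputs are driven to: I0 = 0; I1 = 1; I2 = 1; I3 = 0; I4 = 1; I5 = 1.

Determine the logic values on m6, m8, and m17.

m6 = 1, m8 = 0, m17 = 1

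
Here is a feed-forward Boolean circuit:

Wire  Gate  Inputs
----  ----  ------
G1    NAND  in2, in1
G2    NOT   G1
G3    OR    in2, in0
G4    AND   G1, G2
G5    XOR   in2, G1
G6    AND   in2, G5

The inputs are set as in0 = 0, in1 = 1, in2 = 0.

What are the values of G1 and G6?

G1 = 1, G6 = 0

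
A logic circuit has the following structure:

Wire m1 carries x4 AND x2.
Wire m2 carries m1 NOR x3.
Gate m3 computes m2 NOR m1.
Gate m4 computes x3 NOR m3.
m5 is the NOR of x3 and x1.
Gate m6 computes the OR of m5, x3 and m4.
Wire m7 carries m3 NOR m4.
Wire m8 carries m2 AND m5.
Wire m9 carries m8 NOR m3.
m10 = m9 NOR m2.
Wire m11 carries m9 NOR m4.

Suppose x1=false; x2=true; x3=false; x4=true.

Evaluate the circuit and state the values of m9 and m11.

m1 = x4 AND x2 = true AND true = true
m2 = m1 NOR x3 = true NOR false = false
m3 = m2 NOR m1 = false NOR true = false
m4 = x3 NOR m3 = false NOR false = true
m5 = x3 NOR x1 = false NOR false = true
m8 = m2 AND m5 = false AND true = false
m9 = m8 NOR m3 = false NOR false = true
m11 = m9 NOR m4 = true NOR true = false

m9 = true, m11 = false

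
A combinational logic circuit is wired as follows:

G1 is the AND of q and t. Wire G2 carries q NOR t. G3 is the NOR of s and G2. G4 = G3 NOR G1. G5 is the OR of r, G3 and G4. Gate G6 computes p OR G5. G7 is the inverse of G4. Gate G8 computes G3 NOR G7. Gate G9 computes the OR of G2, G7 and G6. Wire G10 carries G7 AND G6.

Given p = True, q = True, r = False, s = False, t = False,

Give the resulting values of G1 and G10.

G1 = False, G10 = True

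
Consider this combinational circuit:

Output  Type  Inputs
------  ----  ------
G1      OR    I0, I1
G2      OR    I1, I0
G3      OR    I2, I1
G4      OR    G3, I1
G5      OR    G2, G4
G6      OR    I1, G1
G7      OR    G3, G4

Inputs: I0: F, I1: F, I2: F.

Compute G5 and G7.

G5 = F; G7 = F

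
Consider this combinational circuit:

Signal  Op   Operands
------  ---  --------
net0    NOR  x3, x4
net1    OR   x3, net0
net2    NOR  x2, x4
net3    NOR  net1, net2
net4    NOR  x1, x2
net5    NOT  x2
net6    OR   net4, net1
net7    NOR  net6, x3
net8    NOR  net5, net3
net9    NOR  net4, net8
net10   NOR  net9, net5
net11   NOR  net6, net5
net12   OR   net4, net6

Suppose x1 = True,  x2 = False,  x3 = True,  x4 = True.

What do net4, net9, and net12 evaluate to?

net4 = False  net9 = True  net12 = True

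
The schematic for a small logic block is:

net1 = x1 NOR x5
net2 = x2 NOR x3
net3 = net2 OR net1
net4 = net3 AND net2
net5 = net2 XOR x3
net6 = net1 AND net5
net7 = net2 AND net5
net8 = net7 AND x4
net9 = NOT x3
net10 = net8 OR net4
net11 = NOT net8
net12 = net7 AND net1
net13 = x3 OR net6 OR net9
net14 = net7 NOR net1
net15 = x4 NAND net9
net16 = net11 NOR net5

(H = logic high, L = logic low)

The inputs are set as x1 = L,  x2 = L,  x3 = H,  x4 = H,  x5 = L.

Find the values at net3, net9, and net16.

net1 = x1 NOR x5 = L NOR L = H
net2 = x2 NOR x3 = L NOR H = L
net3 = net2 OR net1 = L OR H = H
net5 = net2 XOR x3 = L XOR H = H
net7 = net2 AND net5 = L AND H = L
net8 = net7 AND x4 = L AND H = L
net9 = NOT x3 = NOT H = L
net11 = NOT net8 = NOT L = H
net16 = net11 NOR net5 = H NOR H = L

net3 = H, net9 = L, net16 = L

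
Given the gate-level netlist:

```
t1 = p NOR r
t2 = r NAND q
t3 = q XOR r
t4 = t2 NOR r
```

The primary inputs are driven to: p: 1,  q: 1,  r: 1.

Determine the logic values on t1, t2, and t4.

t1 = 0, t2 = 0, t4 = 0

t1 = p NOR r = 1 NOR 1 = 0
t2 = r NAND q = 1 NAND 1 = 0
t4 = t2 NOR r = 0 NOR 1 = 0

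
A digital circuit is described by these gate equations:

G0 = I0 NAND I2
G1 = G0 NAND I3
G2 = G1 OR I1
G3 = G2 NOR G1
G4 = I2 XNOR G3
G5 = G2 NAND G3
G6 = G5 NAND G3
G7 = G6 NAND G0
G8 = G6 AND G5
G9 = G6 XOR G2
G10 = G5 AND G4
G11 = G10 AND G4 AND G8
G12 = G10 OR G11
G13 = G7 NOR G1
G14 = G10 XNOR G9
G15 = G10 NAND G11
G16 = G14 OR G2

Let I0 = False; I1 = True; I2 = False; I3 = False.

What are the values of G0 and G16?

G0 = True, G16 = True

G0 = I0 NAND I2 = False NAND False = True
G1 = G0 NAND I3 = True NAND False = True
G2 = G1 OR I1 = True OR True = True
G3 = G2 NOR G1 = True NOR True = False
G4 = I2 XNOR G3 = False XNOR False = True
G5 = G2 NAND G3 = True NAND False = True
G6 = G5 NAND G3 = True NAND False = True
G9 = G6 XOR G2 = True XOR True = False
G10 = G5 AND G4 = True AND True = True
G14 = G10 XNOR G9 = True XNOR False = False
G16 = G14 OR G2 = False OR True = True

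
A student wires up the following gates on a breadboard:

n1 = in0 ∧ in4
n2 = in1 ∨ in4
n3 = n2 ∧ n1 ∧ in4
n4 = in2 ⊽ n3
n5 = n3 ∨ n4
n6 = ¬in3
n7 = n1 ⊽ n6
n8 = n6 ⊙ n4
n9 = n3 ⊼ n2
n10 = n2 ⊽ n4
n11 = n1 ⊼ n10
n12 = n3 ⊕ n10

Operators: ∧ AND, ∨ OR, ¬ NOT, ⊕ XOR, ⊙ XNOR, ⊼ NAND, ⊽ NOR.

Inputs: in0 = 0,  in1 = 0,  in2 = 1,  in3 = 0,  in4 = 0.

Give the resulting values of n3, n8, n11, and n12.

n3 = 0; n8 = 0; n11 = 1; n12 = 1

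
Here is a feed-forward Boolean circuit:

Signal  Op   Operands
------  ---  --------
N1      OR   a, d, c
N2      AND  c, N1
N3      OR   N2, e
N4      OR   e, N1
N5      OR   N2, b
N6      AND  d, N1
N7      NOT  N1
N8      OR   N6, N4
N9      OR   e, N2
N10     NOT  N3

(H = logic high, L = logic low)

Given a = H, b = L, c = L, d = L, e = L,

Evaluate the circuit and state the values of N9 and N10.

N1 = a OR d OR c = H OR L OR L = H
N2 = c AND N1 = L AND H = L
N3 = N2 OR e = L OR L = L
N9 = e OR N2 = L OR L = L
N10 = NOT N3 = NOT L = H

N9 = L, N10 = H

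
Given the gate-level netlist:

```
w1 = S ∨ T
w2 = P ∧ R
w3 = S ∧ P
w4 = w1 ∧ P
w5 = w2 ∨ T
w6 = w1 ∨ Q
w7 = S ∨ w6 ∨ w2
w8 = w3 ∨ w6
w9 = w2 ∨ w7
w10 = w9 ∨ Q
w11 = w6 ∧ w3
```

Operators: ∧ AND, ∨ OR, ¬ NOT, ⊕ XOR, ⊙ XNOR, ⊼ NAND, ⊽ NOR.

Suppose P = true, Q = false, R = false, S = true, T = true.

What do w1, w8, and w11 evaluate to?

w1 = S OR T = true OR true = true
w3 = S AND P = true AND true = true
w6 = w1 OR Q = true OR false = true
w8 = w3 OR w6 = true OR true = true
w11 = w6 AND w3 = true AND true = true

w1 = true  w8 = true  w11 = true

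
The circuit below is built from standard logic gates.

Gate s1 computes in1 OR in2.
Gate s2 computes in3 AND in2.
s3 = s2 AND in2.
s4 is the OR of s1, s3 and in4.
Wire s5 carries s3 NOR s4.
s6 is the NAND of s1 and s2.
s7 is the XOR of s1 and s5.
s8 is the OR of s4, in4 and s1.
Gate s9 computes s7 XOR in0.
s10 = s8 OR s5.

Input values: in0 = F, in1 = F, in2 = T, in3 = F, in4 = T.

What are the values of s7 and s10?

s7 = T  s10 = T

s1 = in1 OR in2 = F OR T = T
s2 = in3 AND in2 = F AND T = F
s3 = s2 AND in2 = F AND T = F
s4 = s1 OR s3 OR in4 = T OR F OR T = T
s5 = s3 NOR s4 = F NOR T = F
s7 = s1 XOR s5 = T XOR F = T
s8 = s4 OR in4 OR s1 = T OR T OR T = T
s10 = s8 OR s5 = T OR F = T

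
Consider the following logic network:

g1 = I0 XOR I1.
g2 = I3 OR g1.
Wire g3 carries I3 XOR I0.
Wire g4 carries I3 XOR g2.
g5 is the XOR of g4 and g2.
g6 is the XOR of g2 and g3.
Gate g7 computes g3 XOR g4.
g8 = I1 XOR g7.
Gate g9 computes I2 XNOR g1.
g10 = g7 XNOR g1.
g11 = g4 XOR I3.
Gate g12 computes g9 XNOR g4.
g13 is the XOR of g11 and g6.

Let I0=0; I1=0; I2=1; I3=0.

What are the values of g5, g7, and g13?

g1 = I0 XOR I1 = 0 XOR 0 = 0
g2 = I3 OR g1 = 0 OR 0 = 0
g3 = I3 XOR I0 = 0 XOR 0 = 0
g4 = I3 XOR g2 = 0 XOR 0 = 0
g5 = g4 XOR g2 = 0 XOR 0 = 0
g6 = g2 XOR g3 = 0 XOR 0 = 0
g7 = g3 XOR g4 = 0 XOR 0 = 0
g11 = g4 XOR I3 = 0 XOR 0 = 0
g13 = g11 XOR g6 = 0 XOR 0 = 0

g5 = 0, g7 = 0, g13 = 0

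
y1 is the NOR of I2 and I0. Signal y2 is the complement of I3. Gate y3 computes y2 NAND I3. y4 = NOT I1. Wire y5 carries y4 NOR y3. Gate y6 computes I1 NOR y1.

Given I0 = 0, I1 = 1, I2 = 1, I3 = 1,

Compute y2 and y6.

y2 = 0; y6 = 0

y1 = I2 NOR I0 = 1 NOR 0 = 0
y2 = NOT I3 = NOT 1 = 0
y6 = I1 NOR y1 = 1 NOR 0 = 0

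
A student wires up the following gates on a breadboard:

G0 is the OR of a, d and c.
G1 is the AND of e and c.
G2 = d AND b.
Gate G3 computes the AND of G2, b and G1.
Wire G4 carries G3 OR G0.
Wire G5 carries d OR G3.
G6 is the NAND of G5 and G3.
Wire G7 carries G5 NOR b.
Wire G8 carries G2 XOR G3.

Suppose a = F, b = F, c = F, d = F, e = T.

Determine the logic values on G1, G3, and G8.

G1 = e AND c = T AND F = F
G2 = d AND b = F AND F = F
G3 = G2 AND b AND G1 = F AND F AND F = F
G8 = G2 XOR G3 = F XOR F = F

G1 = F, G3 = F, G8 = F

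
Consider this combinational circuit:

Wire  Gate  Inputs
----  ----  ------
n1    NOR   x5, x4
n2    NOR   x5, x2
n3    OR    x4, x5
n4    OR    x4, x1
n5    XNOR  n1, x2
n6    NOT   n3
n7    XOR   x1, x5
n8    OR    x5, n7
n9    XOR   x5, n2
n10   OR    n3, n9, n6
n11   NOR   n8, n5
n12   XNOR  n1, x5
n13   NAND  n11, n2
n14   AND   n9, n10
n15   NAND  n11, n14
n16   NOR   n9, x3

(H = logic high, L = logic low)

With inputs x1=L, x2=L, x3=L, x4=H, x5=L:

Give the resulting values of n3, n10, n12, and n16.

n3 = H, n10 = H, n12 = H, n16 = L

n1 = x5 NOR x4 = L NOR H = L
n2 = x5 NOR x2 = L NOR L = H
n3 = x4 OR x5 = H OR L = H
n6 = NOT n3 = NOT H = L
n9 = x5 XOR n2 = L XOR H = H
n10 = n3 OR n9 OR n6 = H OR H OR L = H
n12 = n1 XNOR x5 = L XNOR L = H
n16 = n9 NOR x3 = H NOR L = L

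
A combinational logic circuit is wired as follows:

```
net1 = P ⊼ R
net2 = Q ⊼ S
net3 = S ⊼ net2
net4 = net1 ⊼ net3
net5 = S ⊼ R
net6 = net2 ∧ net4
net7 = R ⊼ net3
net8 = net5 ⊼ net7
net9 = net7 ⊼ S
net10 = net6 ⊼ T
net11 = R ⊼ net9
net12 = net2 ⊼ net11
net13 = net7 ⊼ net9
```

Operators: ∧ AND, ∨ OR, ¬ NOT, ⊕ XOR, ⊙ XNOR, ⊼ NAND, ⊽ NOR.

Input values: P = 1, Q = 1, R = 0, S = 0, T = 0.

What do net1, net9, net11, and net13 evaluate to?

net1 = 1  net9 = 1  net11 = 1  net13 = 0

net1 = P NAND R = 1 NAND 0 = 1
net2 = Q NAND S = 1 NAND 0 = 1
net3 = S NAND net2 = 0 NAND 1 = 1
net7 = R NAND net3 = 0 NAND 1 = 1
net9 = net7 NAND S = 1 NAND 0 = 1
net11 = R NAND net9 = 0 NAND 1 = 1
net13 = net7 NAND net9 = 1 NAND 1 = 0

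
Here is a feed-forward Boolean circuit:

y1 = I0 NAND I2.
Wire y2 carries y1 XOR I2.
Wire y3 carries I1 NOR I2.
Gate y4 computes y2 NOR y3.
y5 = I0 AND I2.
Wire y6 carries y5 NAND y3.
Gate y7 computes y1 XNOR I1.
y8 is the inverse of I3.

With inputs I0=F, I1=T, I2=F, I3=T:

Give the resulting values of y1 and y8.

y1 = T; y8 = F

y1 = I0 NAND I2 = F NAND F = T
y8 = NOT I3 = NOT T = F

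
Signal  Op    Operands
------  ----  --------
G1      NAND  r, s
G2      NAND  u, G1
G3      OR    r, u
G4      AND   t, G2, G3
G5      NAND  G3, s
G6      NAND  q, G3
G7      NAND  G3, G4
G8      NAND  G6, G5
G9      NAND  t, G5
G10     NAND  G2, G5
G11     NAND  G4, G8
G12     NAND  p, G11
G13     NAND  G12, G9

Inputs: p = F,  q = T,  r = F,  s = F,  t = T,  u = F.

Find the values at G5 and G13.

G1 = r NAND s = F NAND F = T
G2 = u NAND G1 = F NAND T = T
G3 = r OR u = F OR F = F
G4 = t AND G2 AND G3 = T AND T AND F = F
G5 = G3 NAND s = F NAND F = T
G6 = q NAND G3 = T NAND F = T
G8 = G6 NAND G5 = T NAND T = F
G9 = t NAND G5 = T NAND T = F
G11 = G4 NAND G8 = F NAND F = T
G12 = p NAND G11 = F NAND T = T
G13 = G12 NAND G9 = T NAND F = T

G5 = T, G13 = T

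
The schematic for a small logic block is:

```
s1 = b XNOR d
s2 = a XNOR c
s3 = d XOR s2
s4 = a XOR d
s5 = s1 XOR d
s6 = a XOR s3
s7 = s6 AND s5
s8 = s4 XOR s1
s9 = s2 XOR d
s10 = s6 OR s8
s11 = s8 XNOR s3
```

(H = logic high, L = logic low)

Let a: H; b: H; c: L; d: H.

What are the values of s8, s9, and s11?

s8 = H  s9 = H  s11 = H

s1 = b XNOR d = H XNOR H = H
s2 = a XNOR c = H XNOR L = L
s3 = d XOR s2 = H XOR L = H
s4 = a XOR d = H XOR H = L
s8 = s4 XOR s1 = L XOR H = H
s9 = s2 XOR d = L XOR H = H
s11 = s8 XNOR s3 = H XNOR H = H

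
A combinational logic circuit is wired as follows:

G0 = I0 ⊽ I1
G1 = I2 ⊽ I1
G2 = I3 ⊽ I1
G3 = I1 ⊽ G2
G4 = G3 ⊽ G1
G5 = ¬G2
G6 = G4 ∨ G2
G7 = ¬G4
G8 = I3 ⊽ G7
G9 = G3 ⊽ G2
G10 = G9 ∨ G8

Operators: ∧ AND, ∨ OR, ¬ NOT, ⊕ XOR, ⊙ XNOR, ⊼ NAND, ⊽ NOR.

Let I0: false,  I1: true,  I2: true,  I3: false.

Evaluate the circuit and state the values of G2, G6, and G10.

G2 = false, G6 = true, G10 = true

G1 = I2 NOR I1 = true NOR true = false
G2 = I3 NOR I1 = false NOR true = false
G3 = I1 NOR G2 = true NOR false = false
G4 = G3 NOR G1 = false NOR false = true
G6 = G4 OR G2 = true OR false = true
G7 = NOT G4 = NOT true = false
G8 = I3 NOR G7 = false NOR false = true
G9 = G3 NOR G2 = false NOR false = true
G10 = G9 OR G8 = true OR true = true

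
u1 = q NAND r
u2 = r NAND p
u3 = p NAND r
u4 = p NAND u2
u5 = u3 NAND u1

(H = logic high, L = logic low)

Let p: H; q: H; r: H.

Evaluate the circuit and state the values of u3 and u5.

u3 = L  u5 = H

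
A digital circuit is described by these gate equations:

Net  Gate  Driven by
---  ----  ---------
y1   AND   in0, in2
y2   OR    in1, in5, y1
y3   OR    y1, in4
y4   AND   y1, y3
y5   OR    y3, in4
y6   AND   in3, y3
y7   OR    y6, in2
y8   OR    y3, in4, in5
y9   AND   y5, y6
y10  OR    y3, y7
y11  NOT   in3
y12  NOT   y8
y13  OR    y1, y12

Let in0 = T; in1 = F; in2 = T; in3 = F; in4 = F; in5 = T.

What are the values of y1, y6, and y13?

y1 = in0 AND in2 = T AND T = T
y3 = y1 OR in4 = T OR F = T
y6 = in3 AND y3 = F AND T = F
y8 = y3 OR in4 OR in5 = T OR F OR T = T
y12 = NOT y8 = NOT T = F
y13 = y1 OR y12 = T OR F = T

y1 = T, y6 = F, y13 = T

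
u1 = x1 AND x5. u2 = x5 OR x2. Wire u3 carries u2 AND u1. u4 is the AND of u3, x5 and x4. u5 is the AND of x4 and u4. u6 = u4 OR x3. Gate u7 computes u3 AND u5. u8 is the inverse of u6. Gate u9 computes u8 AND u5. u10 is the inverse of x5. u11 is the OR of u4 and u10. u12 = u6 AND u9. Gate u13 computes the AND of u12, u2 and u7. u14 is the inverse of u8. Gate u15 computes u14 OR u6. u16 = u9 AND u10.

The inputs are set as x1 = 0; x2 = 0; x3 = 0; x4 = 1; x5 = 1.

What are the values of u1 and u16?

u1 = 0, u16 = 0

u1 = x1 AND x5 = 0 AND 1 = 0
u2 = x5 OR x2 = 1 OR 0 = 1
u3 = u2 AND u1 = 1 AND 0 = 0
u4 = u3 AND x5 AND x4 = 0 AND 1 AND 1 = 0
u5 = x4 AND u4 = 1 AND 0 = 0
u6 = u4 OR x3 = 0 OR 0 = 0
u8 = NOT u6 = NOT 0 = 1
u9 = u8 AND u5 = 1 AND 0 = 0
u10 = NOT x5 = NOT 1 = 0
u16 = u9 AND u10 = 0 AND 0 = 0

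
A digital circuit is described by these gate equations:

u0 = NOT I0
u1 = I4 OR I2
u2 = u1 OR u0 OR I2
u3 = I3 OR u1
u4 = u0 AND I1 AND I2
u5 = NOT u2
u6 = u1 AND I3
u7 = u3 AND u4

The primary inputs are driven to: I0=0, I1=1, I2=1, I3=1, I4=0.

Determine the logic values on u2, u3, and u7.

u0 = NOT I0 = NOT 0 = 1
u1 = I4 OR I2 = 0 OR 1 = 1
u2 = u1 OR u0 OR I2 = 1 OR 1 OR 1 = 1
u3 = I3 OR u1 = 1 OR 1 = 1
u4 = u0 AND I1 AND I2 = 1 AND 1 AND 1 = 1
u7 = u3 AND u4 = 1 AND 1 = 1

u2 = 1, u3 = 1, u7 = 1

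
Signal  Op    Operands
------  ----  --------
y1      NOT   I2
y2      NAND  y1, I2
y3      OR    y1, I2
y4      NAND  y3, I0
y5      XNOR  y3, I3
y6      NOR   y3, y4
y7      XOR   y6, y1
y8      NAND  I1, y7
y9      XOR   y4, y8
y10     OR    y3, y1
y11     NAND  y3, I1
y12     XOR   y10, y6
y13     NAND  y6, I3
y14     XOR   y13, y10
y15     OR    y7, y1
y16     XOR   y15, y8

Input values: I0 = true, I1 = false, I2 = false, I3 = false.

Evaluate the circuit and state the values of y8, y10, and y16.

y1 = NOT I2 = NOT false = true
y3 = y1 OR I2 = true OR false = true
y4 = y3 NAND I0 = true NAND true = false
y6 = y3 NOR y4 = true NOR false = false
y7 = y6 XOR y1 = false XOR true = true
y8 = I1 NAND y7 = false NAND true = true
y10 = y3 OR y1 = true OR true = true
y15 = y7 OR y1 = true OR true = true
y16 = y15 XOR y8 = true XOR true = false

y8 = true, y10 = true, y16 = false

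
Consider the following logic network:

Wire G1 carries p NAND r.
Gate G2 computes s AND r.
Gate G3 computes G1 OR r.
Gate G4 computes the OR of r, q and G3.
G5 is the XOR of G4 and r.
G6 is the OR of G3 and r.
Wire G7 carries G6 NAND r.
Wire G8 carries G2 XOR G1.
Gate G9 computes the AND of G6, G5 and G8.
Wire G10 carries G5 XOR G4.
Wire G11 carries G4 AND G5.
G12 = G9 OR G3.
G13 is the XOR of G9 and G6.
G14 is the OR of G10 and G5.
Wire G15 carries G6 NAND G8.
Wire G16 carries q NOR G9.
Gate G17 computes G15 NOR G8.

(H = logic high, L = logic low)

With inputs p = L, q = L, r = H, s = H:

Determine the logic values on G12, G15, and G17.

G12 = H; G15 = H; G17 = L

G1 = p NAND r = L NAND H = H
G2 = s AND r = H AND H = H
G3 = G1 OR r = H OR H = H
G4 = r OR q OR G3 = H OR L OR H = H
G5 = G4 XOR r = H XOR H = L
G6 = G3 OR r = H OR H = H
G8 = G2 XOR G1 = H XOR H = L
G9 = G6 AND G5 AND G8 = H AND L AND L = L
G12 = G9 OR G3 = L OR H = H
G15 = G6 NAND G8 = H NAND L = H
G17 = G15 NOR G8 = H NOR L = L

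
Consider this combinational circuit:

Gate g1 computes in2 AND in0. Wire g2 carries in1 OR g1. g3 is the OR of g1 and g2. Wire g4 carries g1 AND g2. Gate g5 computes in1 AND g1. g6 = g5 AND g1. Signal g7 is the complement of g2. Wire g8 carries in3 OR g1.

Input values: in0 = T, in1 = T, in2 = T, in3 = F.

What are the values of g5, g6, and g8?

g5 = T; g6 = T; g8 = T

g1 = in2 AND in0 = T AND T = T
g5 = in1 AND g1 = T AND T = T
g6 = g5 AND g1 = T AND T = T
g8 = in3 OR g1 = F OR T = T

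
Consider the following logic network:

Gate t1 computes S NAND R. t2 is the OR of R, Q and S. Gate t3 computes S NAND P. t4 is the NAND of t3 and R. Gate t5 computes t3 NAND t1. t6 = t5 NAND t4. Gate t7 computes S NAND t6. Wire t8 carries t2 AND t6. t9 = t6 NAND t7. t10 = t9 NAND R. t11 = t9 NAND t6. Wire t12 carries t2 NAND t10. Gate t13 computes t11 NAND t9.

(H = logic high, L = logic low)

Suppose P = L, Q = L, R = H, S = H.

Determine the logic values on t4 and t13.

t4 = L  t13 = H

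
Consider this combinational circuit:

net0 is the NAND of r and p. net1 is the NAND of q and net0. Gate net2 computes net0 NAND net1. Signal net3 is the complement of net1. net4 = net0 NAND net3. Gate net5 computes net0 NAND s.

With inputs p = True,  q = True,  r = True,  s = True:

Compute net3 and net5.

net3 = False, net5 = True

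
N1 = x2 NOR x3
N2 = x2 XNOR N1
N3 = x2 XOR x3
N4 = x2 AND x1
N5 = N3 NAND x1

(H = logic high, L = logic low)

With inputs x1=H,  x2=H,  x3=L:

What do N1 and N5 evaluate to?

N1 = x2 NOR x3 = H NOR L = L
N3 = x2 XOR x3 = H XOR L = H
N5 = N3 NAND x1 = H NAND H = L

N1 = L  N5 = L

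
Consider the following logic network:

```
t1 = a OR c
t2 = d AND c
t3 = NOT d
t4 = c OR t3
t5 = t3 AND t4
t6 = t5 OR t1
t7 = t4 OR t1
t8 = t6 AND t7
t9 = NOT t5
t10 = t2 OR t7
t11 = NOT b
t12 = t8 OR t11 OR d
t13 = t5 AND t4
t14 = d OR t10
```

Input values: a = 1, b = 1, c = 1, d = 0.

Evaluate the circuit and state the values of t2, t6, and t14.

t2 = 0; t6 = 1; t14 = 1

t1 = a OR c = 1 OR 1 = 1
t2 = d AND c = 0 AND 1 = 0
t3 = NOT d = NOT 0 = 1
t4 = c OR t3 = 1 OR 1 = 1
t5 = t3 AND t4 = 1 AND 1 = 1
t6 = t5 OR t1 = 1 OR 1 = 1
t7 = t4 OR t1 = 1 OR 1 = 1
t10 = t2 OR t7 = 0 OR 1 = 1
t14 = d OR t10 = 0 OR 1 = 1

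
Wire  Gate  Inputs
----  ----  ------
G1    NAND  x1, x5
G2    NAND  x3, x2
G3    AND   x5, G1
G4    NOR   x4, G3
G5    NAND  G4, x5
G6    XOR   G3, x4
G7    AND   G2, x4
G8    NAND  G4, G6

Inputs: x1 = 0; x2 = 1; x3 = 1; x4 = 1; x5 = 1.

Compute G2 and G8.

G1 = x1 NAND x5 = 0 NAND 1 = 1
G2 = x3 NAND x2 = 1 NAND 1 = 0
G3 = x5 AND G1 = 1 AND 1 = 1
G4 = x4 NOR G3 = 1 NOR 1 = 0
G6 = G3 XOR x4 = 1 XOR 1 = 0
G8 = G4 NAND G6 = 0 NAND 0 = 1

G2 = 0, G8 = 1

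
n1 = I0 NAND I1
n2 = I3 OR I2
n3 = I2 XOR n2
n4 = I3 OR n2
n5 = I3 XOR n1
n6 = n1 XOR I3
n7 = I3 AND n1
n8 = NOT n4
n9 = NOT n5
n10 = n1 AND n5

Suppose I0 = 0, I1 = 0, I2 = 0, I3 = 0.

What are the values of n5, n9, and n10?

n5 = 1, n9 = 0, n10 = 1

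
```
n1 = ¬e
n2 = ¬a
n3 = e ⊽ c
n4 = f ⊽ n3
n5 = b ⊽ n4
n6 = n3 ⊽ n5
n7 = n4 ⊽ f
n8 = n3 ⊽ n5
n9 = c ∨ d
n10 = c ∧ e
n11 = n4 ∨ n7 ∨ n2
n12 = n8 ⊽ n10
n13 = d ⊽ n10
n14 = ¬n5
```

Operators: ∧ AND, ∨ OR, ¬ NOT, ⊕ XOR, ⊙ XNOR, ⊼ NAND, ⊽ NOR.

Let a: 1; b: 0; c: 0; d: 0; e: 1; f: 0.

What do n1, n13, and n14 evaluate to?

n1 = NOT e = NOT 1 = 0
n3 = e NOR c = 1 NOR 0 = 0
n4 = f NOR n3 = 0 NOR 0 = 1
n5 = b NOR n4 = 0 NOR 1 = 0
n10 = c AND e = 0 AND 1 = 0
n13 = d NOR n10 = 0 NOR 0 = 1
n14 = NOT n5 = NOT 0 = 1

n1 = 0, n13 = 1, n14 = 1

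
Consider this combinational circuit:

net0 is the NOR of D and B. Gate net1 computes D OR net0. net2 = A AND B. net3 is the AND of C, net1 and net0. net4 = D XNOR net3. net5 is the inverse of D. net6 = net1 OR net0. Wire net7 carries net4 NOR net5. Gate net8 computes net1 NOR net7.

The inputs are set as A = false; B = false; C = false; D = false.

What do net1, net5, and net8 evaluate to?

net0 = D NOR B = false NOR false = true
net1 = D OR net0 = false OR true = true
net3 = C AND net1 AND net0 = false AND true AND true = false
net4 = D XNOR net3 = false XNOR false = true
net5 = NOT D = NOT false = true
net7 = net4 NOR net5 = true NOR true = false
net8 = net1 NOR net7 = true NOR false = false

net1 = true, net5 = true, net8 = false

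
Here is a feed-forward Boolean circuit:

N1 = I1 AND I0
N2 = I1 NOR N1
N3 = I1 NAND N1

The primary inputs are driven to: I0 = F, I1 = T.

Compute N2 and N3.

N2 = F  N3 = T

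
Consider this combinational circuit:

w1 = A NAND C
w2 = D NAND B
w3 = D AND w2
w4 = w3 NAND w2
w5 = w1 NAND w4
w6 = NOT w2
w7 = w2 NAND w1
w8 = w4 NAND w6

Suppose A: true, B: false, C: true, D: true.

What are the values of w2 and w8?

w2 = true, w8 = true

w2 = D NAND B = true NAND false = true
w3 = D AND w2 = true AND true = true
w4 = w3 NAND w2 = true NAND true = false
w6 = NOT w2 = NOT true = false
w8 = w4 NAND w6 = false NAND false = true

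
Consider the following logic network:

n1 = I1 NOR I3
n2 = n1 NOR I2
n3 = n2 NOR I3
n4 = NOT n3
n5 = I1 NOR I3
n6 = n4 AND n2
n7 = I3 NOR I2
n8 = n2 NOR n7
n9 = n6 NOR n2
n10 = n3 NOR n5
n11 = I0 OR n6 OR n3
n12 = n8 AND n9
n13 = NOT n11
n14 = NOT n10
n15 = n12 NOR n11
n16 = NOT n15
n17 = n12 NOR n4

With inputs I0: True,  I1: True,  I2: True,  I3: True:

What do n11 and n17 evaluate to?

n1 = I1 NOR I3 = True NOR True = False
n2 = n1 NOR I2 = False NOR True = False
n3 = n2 NOR I3 = False NOR True = False
n4 = NOT n3 = NOT False = True
n6 = n4 AND n2 = True AND False = False
n7 = I3 NOR I2 = True NOR True = False
n8 = n2 NOR n7 = False NOR False = True
n9 = n6 NOR n2 = False NOR False = True
n11 = I0 OR n6 OR n3 = True OR False OR False = True
n12 = n8 AND n9 = True AND True = True
n17 = n12 NOR n4 = True NOR True = False

n11 = True; n17 = False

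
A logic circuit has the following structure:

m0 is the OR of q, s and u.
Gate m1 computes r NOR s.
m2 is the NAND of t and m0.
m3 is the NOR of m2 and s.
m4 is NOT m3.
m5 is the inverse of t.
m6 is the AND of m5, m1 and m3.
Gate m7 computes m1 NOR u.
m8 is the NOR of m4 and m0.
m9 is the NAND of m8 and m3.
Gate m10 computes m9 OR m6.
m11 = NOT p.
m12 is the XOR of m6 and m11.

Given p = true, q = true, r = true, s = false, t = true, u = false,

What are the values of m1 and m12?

m1 = false  m12 = false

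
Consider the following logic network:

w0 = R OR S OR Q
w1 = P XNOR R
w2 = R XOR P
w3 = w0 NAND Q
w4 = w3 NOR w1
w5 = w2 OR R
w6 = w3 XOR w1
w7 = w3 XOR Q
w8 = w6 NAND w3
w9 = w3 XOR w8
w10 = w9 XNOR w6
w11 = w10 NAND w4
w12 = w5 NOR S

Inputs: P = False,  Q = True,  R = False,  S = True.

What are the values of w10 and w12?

w10 = True; w12 = False

w0 = R OR S OR Q = False OR True OR True = True
w1 = P XNOR R = False XNOR False = True
w2 = R XOR P = False XOR False = False
w3 = w0 NAND Q = True NAND True = False
w5 = w2 OR R = False OR False = False
w6 = w3 XOR w1 = False XOR True = True
w8 = w6 NAND w3 = True NAND False = True
w9 = w3 XOR w8 = False XOR True = True
w10 = w9 XNOR w6 = True XNOR True = True
w12 = w5 NOR S = False NOR True = False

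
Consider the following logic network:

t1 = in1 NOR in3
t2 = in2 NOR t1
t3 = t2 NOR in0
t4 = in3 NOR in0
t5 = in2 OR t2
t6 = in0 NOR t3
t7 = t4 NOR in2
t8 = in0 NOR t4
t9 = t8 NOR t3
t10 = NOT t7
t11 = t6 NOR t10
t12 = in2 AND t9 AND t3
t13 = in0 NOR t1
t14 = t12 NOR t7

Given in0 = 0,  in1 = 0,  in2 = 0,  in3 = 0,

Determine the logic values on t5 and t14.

t5 = 0, t14 = 1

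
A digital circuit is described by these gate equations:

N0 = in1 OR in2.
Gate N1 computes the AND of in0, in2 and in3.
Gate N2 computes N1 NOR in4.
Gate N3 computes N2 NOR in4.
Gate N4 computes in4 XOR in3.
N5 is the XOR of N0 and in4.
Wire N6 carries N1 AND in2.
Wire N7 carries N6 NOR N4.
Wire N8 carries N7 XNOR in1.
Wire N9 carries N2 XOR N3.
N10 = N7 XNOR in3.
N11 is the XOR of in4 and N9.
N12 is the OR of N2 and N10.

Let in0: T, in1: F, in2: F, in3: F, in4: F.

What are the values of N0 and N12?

N0 = F  N12 = T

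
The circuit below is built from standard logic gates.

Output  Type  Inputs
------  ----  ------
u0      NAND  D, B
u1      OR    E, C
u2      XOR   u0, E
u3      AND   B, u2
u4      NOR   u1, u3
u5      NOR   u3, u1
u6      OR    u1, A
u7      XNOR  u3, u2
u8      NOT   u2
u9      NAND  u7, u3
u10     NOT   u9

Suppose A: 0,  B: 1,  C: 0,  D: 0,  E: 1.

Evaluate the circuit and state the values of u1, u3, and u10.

u1 = 1, u3 = 0, u10 = 0

u0 = D NAND B = 0 NAND 1 = 1
u1 = E OR C = 1 OR 0 = 1
u2 = u0 XOR E = 1 XOR 1 = 0
u3 = B AND u2 = 1 AND 0 = 0
u7 = u3 XNOR u2 = 0 XNOR 0 = 1
u9 = u7 NAND u3 = 1 NAND 0 = 1
u10 = NOT u9 = NOT 1 = 0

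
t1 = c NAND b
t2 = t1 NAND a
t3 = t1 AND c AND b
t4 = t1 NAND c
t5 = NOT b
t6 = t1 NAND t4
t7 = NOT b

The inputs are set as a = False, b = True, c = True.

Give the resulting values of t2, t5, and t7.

t2 = True, t5 = False, t7 = False

t1 = c NAND b = True NAND True = False
t2 = t1 NAND a = False NAND False = True
t5 = NOT b = NOT True = False
t7 = NOT b = NOT True = False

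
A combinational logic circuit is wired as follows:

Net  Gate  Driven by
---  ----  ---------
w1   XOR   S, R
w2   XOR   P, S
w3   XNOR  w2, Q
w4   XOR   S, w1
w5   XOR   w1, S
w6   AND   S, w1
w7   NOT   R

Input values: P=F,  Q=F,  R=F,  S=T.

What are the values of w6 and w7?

w1 = S XOR R = T XOR F = T
w6 = S AND w1 = T AND T = T
w7 = NOT R = NOT F = T

w6 = T, w7 = T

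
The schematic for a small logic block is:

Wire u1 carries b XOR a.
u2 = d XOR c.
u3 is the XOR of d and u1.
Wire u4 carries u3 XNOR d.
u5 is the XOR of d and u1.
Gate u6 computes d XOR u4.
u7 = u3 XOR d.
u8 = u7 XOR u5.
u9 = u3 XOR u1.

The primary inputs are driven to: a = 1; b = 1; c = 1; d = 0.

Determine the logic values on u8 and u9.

u8 = 0, u9 = 0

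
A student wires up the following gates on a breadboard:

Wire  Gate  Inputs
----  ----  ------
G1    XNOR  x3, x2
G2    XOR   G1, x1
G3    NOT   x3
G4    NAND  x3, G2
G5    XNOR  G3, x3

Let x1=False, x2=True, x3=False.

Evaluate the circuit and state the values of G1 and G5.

G1 = False, G5 = False

G1 = x3 XNOR x2 = False XNOR True = False
G3 = NOT x3 = NOT False = True
G5 = G3 XNOR x3 = True XNOR False = False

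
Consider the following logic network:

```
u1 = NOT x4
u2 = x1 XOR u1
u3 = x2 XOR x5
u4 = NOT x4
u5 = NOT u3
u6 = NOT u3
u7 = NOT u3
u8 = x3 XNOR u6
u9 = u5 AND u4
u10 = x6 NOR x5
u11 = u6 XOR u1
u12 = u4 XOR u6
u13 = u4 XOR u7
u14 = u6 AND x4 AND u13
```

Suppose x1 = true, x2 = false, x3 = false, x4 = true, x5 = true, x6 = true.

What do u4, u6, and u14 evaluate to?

u3 = x2 XOR x5 = false XOR true = true
u4 = NOT x4 = NOT true = false
u6 = NOT u3 = NOT true = false
u7 = NOT u3 = NOT true = false
u13 = u4 XOR u7 = false XOR false = false
u14 = u6 AND x4 AND u13 = false AND true AND false = false

u4 = false, u6 = false, u14 = false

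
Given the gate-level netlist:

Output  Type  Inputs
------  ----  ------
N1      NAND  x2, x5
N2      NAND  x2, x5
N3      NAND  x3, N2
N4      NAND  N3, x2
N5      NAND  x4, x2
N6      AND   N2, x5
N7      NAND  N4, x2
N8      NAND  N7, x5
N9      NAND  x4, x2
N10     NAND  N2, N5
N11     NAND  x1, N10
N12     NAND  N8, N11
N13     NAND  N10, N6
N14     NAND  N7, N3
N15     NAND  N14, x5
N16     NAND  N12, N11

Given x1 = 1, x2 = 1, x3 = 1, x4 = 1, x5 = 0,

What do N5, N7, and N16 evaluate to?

N5 = 0, N7 = 0, N16 = 1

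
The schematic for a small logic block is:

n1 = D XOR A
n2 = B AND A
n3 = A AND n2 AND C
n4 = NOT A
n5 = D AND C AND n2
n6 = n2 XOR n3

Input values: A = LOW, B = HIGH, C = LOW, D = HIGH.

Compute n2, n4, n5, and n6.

n2 = LOW  n4 = HIGH  n5 = LOW  n6 = LOW

n2 = B AND A = HIGH AND LOW = LOW
n3 = A AND n2 AND C = LOW AND LOW AND LOW = LOW
n4 = NOT A = NOT LOW = HIGH
n5 = D AND C AND n2 = HIGH AND LOW AND LOW = LOW
n6 = n2 XOR n3 = LOW XOR LOW = LOW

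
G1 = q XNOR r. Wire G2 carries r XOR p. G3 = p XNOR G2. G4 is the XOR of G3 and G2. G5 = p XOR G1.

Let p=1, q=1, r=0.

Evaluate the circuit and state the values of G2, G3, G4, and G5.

G2 = 1; G3 = 1; G4 = 0; G5 = 1

G1 = q XNOR r = 1 XNOR 0 = 0
G2 = r XOR p = 0 XOR 1 = 1
G3 = p XNOR G2 = 1 XNOR 1 = 1
G4 = G3 XOR G2 = 1 XOR 1 = 0
G5 = p XOR G1 = 1 XOR 0 = 1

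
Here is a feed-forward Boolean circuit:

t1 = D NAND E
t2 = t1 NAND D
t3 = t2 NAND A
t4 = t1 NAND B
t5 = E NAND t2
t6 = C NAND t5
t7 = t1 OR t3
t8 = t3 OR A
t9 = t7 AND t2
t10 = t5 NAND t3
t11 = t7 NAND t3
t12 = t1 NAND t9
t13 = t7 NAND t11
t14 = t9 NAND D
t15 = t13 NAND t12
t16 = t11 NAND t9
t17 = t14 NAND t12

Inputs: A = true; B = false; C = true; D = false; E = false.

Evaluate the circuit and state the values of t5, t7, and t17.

t5 = true, t7 = true, t17 = true

t1 = D NAND E = false NAND false = true
t2 = t1 NAND D = true NAND false = true
t3 = t2 NAND A = true NAND true = false
t5 = E NAND t2 = false NAND true = true
t7 = t1 OR t3 = true OR false = true
t9 = t7 AND t2 = true AND true = true
t12 = t1 NAND t9 = true NAND true = false
t14 = t9 NAND D = true NAND false = true
t17 = t14 NAND t12 = true NAND false = true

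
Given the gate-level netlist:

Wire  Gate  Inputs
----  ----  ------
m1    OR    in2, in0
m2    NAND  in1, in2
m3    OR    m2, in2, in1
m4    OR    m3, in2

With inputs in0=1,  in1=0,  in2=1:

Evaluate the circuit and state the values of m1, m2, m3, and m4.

m1 = 1, m2 = 1, m3 = 1, m4 = 1

m1 = in2 OR in0 = 1 OR 1 = 1
m2 = in1 NAND in2 = 0 NAND 1 = 1
m3 = m2 OR in2 OR in1 = 1 OR 1 OR 0 = 1
m4 = m3 OR in2 = 1 OR 1 = 1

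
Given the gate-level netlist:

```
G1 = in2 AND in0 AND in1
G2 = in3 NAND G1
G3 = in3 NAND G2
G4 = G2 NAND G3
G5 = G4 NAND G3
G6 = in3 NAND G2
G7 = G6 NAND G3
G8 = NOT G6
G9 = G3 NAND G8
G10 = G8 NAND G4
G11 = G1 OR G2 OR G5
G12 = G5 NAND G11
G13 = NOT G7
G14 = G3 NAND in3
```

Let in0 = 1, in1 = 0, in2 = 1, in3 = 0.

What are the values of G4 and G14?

G4 = 0, G14 = 1

G1 = in2 AND in0 AND in1 = 1 AND 1 AND 0 = 0
G2 = in3 NAND G1 = 0 NAND 0 = 1
G3 = in3 NAND G2 = 0 NAND 1 = 1
G4 = G2 NAND G3 = 1 NAND 1 = 0
G14 = G3 NAND in3 = 1 NAND 0 = 1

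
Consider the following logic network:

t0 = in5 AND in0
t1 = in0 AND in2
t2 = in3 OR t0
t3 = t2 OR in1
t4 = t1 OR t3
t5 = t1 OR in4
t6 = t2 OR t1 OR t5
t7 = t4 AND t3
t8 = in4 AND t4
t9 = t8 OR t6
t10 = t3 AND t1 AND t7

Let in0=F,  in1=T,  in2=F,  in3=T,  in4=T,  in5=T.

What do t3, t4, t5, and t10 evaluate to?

t0 = in5 AND in0 = T AND F = F
t1 = in0 AND in2 = F AND F = F
t2 = in3 OR t0 = T OR F = T
t3 = t2 OR in1 = T OR T = T
t4 = t1 OR t3 = F OR T = T
t5 = t1 OR in4 = F OR T = T
t7 = t4 AND t3 = T AND T = T
t10 = t3 AND t1 AND t7 = T AND F AND T = F

t3 = T, t4 = T, t5 = T, t10 = F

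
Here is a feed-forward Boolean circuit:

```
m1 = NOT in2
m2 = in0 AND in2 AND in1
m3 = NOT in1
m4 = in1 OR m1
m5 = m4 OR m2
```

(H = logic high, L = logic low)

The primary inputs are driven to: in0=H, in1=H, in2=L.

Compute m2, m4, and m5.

m1 = NOT in2 = NOT L = H
m2 = in0 AND in2 AND in1 = H AND L AND H = L
m4 = in1 OR m1 = H OR H = H
m5 = m4 OR m2 = H OR L = H

m2 = L, m4 = H, m5 = H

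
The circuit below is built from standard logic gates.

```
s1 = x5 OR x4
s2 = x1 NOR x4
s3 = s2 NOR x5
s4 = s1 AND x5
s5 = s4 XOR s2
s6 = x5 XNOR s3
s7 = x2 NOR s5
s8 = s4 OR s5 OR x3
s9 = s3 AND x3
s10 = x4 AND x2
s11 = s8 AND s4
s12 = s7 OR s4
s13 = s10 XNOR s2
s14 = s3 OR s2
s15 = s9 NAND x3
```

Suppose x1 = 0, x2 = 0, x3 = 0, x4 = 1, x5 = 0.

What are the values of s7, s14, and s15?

s7 = 1, s14 = 1, s15 = 1

s1 = x5 OR x4 = 0 OR 1 = 1
s2 = x1 NOR x4 = 0 NOR 1 = 0
s3 = s2 NOR x5 = 0 NOR 0 = 1
s4 = s1 AND x5 = 1 AND 0 = 0
s5 = s4 XOR s2 = 0 XOR 0 = 0
s7 = x2 NOR s5 = 0 NOR 0 = 1
s9 = s3 AND x3 = 1 AND 0 = 0
s14 = s3 OR s2 = 1 OR 0 = 1
s15 = s9 NAND x3 = 0 NAND 0 = 1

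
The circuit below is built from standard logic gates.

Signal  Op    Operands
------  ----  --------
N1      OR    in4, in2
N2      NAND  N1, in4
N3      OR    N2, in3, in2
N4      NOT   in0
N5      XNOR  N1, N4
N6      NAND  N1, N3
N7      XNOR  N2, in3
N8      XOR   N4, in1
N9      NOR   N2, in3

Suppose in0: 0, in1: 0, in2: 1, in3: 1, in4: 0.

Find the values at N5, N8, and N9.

N1 = in4 OR in2 = 0 OR 1 = 1
N2 = N1 NAND in4 = 1 NAND 0 = 1
N4 = NOT in0 = NOT 0 = 1
N5 = N1 XNOR N4 = 1 XNOR 1 = 1
N8 = N4 XOR in1 = 1 XOR 0 = 1
N9 = N2 NOR in3 = 1 NOR 1 = 0

N5 = 1, N8 = 1, N9 = 0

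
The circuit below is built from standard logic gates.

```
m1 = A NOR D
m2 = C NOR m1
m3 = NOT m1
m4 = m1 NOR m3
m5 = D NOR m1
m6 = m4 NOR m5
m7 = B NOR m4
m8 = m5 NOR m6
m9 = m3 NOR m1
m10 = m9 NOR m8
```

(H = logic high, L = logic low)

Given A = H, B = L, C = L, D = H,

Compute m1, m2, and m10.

m1 = A NOR D = H NOR H = L
m2 = C NOR m1 = L NOR L = H
m3 = NOT m1 = NOT L = H
m4 = m1 NOR m3 = L NOR H = L
m5 = D NOR m1 = H NOR L = L
m6 = m4 NOR m5 = L NOR L = H
m8 = m5 NOR m6 = L NOR H = L
m9 = m3 NOR m1 = H NOR L = L
m10 = m9 NOR m8 = L NOR L = H

m1 = L, m2 = H, m10 = H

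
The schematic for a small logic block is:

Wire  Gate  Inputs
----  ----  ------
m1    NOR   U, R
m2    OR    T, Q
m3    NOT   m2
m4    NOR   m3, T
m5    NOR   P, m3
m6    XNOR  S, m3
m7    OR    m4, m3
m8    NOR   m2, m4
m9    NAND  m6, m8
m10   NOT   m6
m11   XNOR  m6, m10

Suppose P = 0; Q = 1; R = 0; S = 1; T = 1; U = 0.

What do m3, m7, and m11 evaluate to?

m3 = 0; m7 = 0; m11 = 0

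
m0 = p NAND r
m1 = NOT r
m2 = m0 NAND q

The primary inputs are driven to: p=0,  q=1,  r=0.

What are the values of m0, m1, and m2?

m0 = 1, m1 = 1, m2 = 0

m0 = p NAND r = 0 NAND 0 = 1
m1 = NOT r = NOT 0 = 1
m2 = m0 NAND q = 1 NAND 1 = 0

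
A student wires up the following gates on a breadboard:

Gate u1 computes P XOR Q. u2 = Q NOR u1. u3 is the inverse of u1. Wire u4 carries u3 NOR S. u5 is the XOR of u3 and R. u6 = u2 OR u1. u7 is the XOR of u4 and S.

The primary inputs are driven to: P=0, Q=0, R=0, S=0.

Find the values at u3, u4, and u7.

u3 = 1  u4 = 0  u7 = 0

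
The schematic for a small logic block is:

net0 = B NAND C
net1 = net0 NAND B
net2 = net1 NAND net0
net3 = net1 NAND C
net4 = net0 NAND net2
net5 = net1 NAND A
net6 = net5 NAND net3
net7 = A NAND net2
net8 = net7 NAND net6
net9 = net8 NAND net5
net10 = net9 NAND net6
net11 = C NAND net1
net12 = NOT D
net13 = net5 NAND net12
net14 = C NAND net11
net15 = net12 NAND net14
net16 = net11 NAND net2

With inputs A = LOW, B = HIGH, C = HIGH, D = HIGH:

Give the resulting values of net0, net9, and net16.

net0 = LOW; net9 = HIGH; net16 = HIGH

net0 = B NAND C = HIGH NAND HIGH = LOW
net1 = net0 NAND B = LOW NAND HIGH = HIGH
net2 = net1 NAND net0 = HIGH NAND LOW = HIGH
net3 = net1 NAND C = HIGH NAND HIGH = LOW
net5 = net1 NAND A = HIGH NAND LOW = HIGH
net6 = net5 NAND net3 = HIGH NAND LOW = HIGH
net7 = A NAND net2 = LOW NAND HIGH = HIGH
net8 = net7 NAND net6 = HIGH NAND HIGH = LOW
net9 = net8 NAND net5 = LOW NAND HIGH = HIGH
net11 = C NAND net1 = HIGH NAND HIGH = LOW
net16 = net11 NAND net2 = LOW NAND HIGH = HIGH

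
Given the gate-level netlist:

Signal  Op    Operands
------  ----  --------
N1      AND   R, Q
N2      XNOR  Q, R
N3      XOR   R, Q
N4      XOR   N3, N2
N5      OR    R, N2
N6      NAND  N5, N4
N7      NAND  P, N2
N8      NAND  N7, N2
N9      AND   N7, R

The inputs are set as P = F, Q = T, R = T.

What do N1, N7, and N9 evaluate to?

N1 = R AND Q = T AND T = T
N2 = Q XNOR R = T XNOR T = T
N7 = P NAND N2 = F NAND T = T
N9 = N7 AND R = T AND T = T

N1 = T, N7 = T, N9 = T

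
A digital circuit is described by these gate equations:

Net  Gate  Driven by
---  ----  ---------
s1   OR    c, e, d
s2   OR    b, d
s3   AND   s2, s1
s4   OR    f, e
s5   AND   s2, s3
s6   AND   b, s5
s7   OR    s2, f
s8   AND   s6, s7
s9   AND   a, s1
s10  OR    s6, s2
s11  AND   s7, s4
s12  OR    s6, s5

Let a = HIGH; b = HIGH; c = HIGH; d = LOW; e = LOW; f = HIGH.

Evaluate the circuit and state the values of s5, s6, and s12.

s5 = HIGH; s6 = HIGH; s12 = HIGH

s1 = c OR e OR d = HIGH OR LOW OR LOW = HIGH
s2 = b OR d = HIGH OR LOW = HIGH
s3 = s2 AND s1 = HIGH AND HIGH = HIGH
s5 = s2 AND s3 = HIGH AND HIGH = HIGH
s6 = b AND s5 = HIGH AND HIGH = HIGH
s12 = s6 OR s5 = HIGH OR HIGH = HIGH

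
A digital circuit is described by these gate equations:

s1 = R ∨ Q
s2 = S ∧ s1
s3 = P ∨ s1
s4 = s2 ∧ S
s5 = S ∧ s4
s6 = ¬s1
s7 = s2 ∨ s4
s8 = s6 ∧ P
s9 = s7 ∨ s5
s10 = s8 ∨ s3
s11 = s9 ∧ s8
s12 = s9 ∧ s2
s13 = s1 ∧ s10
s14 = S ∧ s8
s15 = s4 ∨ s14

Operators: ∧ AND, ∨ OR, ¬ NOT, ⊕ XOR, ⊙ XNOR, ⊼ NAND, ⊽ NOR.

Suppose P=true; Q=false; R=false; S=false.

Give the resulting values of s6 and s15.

s6 = true, s15 = false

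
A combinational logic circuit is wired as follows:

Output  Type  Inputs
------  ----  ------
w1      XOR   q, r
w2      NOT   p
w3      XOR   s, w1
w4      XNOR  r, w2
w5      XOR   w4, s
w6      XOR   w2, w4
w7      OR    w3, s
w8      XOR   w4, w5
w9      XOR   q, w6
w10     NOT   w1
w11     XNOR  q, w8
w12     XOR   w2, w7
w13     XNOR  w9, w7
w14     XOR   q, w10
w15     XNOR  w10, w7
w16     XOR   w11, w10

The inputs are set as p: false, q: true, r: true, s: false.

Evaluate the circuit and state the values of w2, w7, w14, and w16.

w2 = true, w7 = false, w14 = false, w16 = true

w1 = q XOR r = true XOR true = false
w2 = NOT p = NOT false = true
w3 = s XOR w1 = false XOR false = false
w4 = r XNOR w2 = true XNOR true = true
w5 = w4 XOR s = true XOR false = true
w7 = w3 OR s = false OR false = false
w8 = w4 XOR w5 = true XOR true = false
w10 = NOT w1 = NOT false = true
w11 = q XNOR w8 = true XNOR false = false
w14 = q XOR w10 = true XOR true = false
w16 = w11 XOR w10 = false XOR true = true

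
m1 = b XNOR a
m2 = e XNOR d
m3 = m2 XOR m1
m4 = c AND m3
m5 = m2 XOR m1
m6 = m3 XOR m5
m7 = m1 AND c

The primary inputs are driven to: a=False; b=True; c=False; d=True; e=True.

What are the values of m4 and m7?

m4 = False, m7 = False

m1 = b XNOR a = True XNOR False = False
m2 = e XNOR d = True XNOR True = True
m3 = m2 XOR m1 = True XOR False = True
m4 = c AND m3 = False AND True = False
m7 = m1 AND c = False AND False = False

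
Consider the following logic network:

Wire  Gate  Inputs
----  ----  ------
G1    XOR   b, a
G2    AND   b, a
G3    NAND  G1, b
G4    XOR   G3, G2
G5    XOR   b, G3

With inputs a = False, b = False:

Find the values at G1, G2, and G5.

G1 = False  G2 = False  G5 = True

G1 = b XOR a = False XOR False = False
G2 = b AND a = False AND False = False
G3 = G1 NAND b = False NAND False = True
G5 = b XOR G3 = False XOR True = True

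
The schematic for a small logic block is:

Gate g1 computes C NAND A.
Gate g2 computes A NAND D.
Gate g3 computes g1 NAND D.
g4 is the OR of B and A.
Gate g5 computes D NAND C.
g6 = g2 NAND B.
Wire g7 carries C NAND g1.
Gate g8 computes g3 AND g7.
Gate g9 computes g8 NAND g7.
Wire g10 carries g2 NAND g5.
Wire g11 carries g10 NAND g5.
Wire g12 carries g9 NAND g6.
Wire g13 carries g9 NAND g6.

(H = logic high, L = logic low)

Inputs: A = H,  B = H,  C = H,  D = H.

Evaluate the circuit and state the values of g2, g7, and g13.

g2 = L  g7 = H  g13 = H

g1 = C NAND A = H NAND H = L
g2 = A NAND D = H NAND H = L
g3 = g1 NAND D = L NAND H = H
g6 = g2 NAND B = L NAND H = H
g7 = C NAND g1 = H NAND L = H
g8 = g3 AND g7 = H AND H = H
g9 = g8 NAND g7 = H NAND H = L
g13 = g9 NAND g6 = L NAND H = H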